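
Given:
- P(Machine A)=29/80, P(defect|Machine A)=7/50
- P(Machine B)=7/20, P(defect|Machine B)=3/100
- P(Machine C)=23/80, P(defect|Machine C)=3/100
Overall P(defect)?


P(B) = Σ P(B|Aᵢ)×P(Aᵢ)
  7/50×29/80 = 203/4000
  3/100×7/20 = 21/2000
  3/100×23/80 = 69/8000
Sum = 559/8000

P(defect) = 559/8000 ≈ 6.99%


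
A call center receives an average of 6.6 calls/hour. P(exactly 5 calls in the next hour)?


Poisson(λ=6.6): P(X=5) = e^(-λ)×λ^k/k!
= e^(-6.6) × 6.6^5 / 5!
≈ 0.001360368038 × 12523.32576 / 120 ≈ 0.141969

P(X=5) ≈ 0.141969 ≈ 14.20%


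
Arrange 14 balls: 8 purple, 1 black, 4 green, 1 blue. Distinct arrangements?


14!/(8!×1!×4!×1!) = 90090

90090


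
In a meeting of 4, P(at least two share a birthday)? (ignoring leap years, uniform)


P(all different) = Π(365-i)/365 for i=0..3
= 0.983644
P(match) = 1 - 0.983644 = 0.016356

P ≈ 0.0164 ≈ 1.64%


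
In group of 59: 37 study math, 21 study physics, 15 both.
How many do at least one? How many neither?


|A∪B| = 37+21-15 = 43
Neither = 59-43 = 16

At least one: 43; Neither: 16


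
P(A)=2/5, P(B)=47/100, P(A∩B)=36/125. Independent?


P(A)×P(B) = 47/250
P(A∩B) = 36/125
Not equal → NOT independent

No, not independent


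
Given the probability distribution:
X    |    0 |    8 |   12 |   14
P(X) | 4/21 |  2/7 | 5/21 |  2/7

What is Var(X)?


E[X] = 64/7
E[X²] = 760/7
Var(X) = E[X²] - (E[X])² = 760/7 - 4096/49 = 1224/49

Var(X) = 1224/49 ≈ 24.9796


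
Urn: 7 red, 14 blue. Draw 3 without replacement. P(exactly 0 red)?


Hypergeometric: C(7,0)×C(14,3)/C(21,3)
= 1×364/1330 = 26/95

P(X=0) = 26/95 ≈ 27.37%


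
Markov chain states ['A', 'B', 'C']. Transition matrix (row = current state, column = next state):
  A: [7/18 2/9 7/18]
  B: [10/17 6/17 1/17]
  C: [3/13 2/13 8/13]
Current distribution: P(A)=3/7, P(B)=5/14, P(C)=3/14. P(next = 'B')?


P(next=B) = Σᵢ P(now=i)×P(i→B)
= 3/7×2/9 + 5/14×6/17 + 3/14×2/13
= 2/21 + 15/119 + 3/91 = 1180/4641

P = 1180/4641 ≈ 0.2543


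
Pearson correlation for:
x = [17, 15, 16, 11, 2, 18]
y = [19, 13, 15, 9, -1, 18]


n=6, Σx=79, Σy=73, Σxy=1179, Σx²=1219, Σy²=1161
r = (6×1179 - 79×73)/√((6×1219 - 79²)(6×1161 - 73²))
= 1307/√(1073×1637) = 1307/√1756501 ≈ 1307/1325.3305 ≈ 0.9862

r ≈ 0.9862


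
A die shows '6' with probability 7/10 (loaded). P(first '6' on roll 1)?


Geometric: P(X=1) = (1-p)^(k-1)×p = (3/10)^0×7/10 = 7/10

P(X=1) = 7/10 ≈ 70.00%


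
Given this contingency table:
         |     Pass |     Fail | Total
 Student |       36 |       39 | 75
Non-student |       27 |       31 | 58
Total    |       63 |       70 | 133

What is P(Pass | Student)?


P(Pass | Student) = 36/(36+39) = 36/75 = 12/25

P(Pass|Student) = 12/25 ≈ 48.00%


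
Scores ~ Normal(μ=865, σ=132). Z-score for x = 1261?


z = (x - μ)/σ = (1261 - 865)/132 = 3.0

z = 3.0


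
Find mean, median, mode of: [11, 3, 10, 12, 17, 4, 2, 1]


Sorted: [1, 2, 3, 4, 10, 11, 12, 17]
Mean = 60/8 = 15/2
Median = 7
Freq: {11: 1, 3: 1, 10: 1, 12: 1, 17: 1, 4: 1, 2: 1, 1: 1}
Mode: No mode

Mean=15/2, Median=7, Mode=No mode


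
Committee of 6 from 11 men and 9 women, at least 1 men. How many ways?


Count by #men:
  1M,5W: C(11,1)×C(9,5)=1386
  2M,4W: C(11,2)×C(9,4)=6930
  3M,3W: C(11,3)×C(9,3)=13860
  4M,2W: C(11,4)×C(9,2)=11880
  5M,1W: C(11,5)×C(9,1)=4158
  6M,0W: C(11,6)×C(9,0)=462
Total = 38676

38676


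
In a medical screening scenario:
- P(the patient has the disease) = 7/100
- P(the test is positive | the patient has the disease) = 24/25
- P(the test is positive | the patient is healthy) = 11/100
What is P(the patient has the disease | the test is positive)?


Using Bayes' theorem:
P(A|B) = P(B|A)·P(A) / P(B)

P(the test is positive) = 24/25 × 7/100 + 11/100 × 93/100
= 42/625 + 1023/10000 = 339/2000

P(the patient has the disease|the test is positive) = (42/625) / (339/2000) = 224/565

P(the patient has the disease|the test is positive) = 224/565 ≈ 39.65%


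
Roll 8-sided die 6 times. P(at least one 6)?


P(no 6)^6 = (7/8)^6 = 117649/262144
P(≥1) = 1 - 117649/262144 = 144495/262144

P = 144495/262144 ≈ 55.12%


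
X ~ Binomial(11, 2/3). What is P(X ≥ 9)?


P(X ≥ 9) = Σ P(X=i) for i=9..11
P(X=9) = 28160/177147
P(X=10) = 11264/177147
P(X=11) = 2048/177147
Sum = 512/2187

P(X ≥ 9) = 512/2187 ≈ 23.41%


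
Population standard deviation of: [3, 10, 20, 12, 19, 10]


Mean = 74/6 = 37/3
  (3-37/3)²=784/9
  (10-37/3)²=49/9
  (20-37/3)²=529/9
  (12-37/3)²=1/9
  (19-37/3)²=400/9
  (10-37/3)²=49/9
Σ(x-μ)² = 604/3
σ² = (604/3)/6 = 302/9

σ = √(302/9) ≈ 5.7927


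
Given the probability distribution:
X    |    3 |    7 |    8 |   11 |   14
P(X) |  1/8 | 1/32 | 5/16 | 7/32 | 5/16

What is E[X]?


E[X] = Σ x·P(X=x)
= (3)×(1/8) + (7)×(1/32) + (8)×(5/16) + (11)×(7/32) + (14)×(5/16)
= 79/8

E[X] = 79/8


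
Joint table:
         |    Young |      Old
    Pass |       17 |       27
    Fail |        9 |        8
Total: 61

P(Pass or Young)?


P(Pass∨Young) = P(Pass) + P(Young) - P(Pass∧Young)
= (44 + 26 - 17)/61 = 53/61

P = 53/61 ≈ 86.89%


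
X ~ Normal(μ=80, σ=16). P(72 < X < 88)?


z₁=(72-80)/16=-0.5, z₂=(88-80)/16=0.5
P = Φ(0.5) - Φ(-0.5) = 0.691462 - 0.308538 = 0.382924 ≈ 0.3829

P(72 < X < 88) ≈ 0.3829


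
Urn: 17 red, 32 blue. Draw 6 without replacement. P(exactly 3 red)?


Hypergeometric: C(17,3)×C(32,3)/C(49,6)
= 680×4960/13983816 = 421600/1747977

P(X=3) = 421600/1747977 ≈ 24.12%


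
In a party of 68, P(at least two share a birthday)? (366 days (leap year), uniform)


P(all different) = Π(366-i)/366 for i=0..67
= 0.001299
P(match) = 1 - 0.001299 = 0.998701

P ≈ 0.9987 ≈ 99.87%


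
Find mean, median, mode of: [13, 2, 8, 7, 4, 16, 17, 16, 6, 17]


Sorted: [2, 4, 6, 7, 8, 13, 16, 16, 17, 17]
Mean = 106/10 = 53/5
Median = 21/2
Freq: {13: 1, 2: 1, 8: 1, 7: 1, 4: 1, 16: 2, 17: 2, 6: 1}
Mode: [16, 17]

Mean=53/5, Median=21/2, Mode=[16, 17]


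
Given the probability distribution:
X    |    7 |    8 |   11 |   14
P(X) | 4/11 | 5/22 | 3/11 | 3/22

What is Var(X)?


E[X] = 102/11
E[X²] = 1013/11
Var(X) = E[X²] - (E[X])² = 1013/11 - 10404/121 = 739/121

Var(X) = 739/121 ≈ 6.1074


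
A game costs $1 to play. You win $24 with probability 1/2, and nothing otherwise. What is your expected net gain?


E[gain] = (24-1)×1/2 + (-1)×1/2
= 23/2 - 1/2 = 11

Expected net gain = $11 ≈ $11.00


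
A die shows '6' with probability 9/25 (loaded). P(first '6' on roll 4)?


Geometric: P(X=4) = (1-p)^(k-1)×p = (16/25)^3×9/25 = 36864/390625

P(X=4) = 36864/390625 ≈ 9.44%


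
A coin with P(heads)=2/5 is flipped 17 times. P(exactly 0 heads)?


Binomial: P(X=0) = C(17,0)×p^0×(1-p)^17
= 1 × 1 × 129140163/762939453125 = 129140163/762939453125

P(X=0) = 129140163/762939453125 ≈ 0.02%


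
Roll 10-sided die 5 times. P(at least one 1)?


P(no 1)^5 = (9/10)^5 = 59049/100000
P(≥1) = 1 - 59049/100000 = 40951/100000

P = 40951/100000 ≈ 40.95%


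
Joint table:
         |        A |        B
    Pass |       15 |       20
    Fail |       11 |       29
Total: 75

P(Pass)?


P(Pass) = (15+20)/75 = 35/75 = 7/15

P(Pass) = 7/15 ≈ 46.67%


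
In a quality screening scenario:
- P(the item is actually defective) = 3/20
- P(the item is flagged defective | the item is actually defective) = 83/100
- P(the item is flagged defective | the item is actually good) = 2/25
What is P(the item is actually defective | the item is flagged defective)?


Using Bayes' theorem:
P(A|B) = P(B|A)·P(A) / P(B)

P(the item is flagged defective) = 83/100 × 3/20 + 2/25 × 17/20
= 249/2000 + 17/250 = 77/400

P(the item is actually defective|the item is flagged defective) = (249/2000) / (77/400) = 249/385

P(the item is actually defective|the item is flagged defective) = 249/385 ≈ 64.68%


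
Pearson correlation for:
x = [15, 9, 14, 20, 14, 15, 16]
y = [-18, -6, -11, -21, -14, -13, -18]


n=7, Σx=103, Σy=-101, Σxy=-1577, Σx²=1579, Σy²=1611
r = (7×(-1577) - 103×(-101))/√((7×1579 - 103²)(7×1611 - (-101)²))
= -636/√(444×1076) = -636/√477744 ≈ -636/691.1903 ≈ -0.9202

r ≈ -0.9202


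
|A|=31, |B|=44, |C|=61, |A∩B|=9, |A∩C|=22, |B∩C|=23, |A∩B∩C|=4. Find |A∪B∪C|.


|A∪B∪C| = 31+44+61-9-22-23+4 = 86

|A∪B∪C| = 86


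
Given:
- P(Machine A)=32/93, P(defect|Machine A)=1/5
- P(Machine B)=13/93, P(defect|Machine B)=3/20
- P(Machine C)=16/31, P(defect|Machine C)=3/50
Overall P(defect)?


P(B) = Σ P(B|Aᵢ)×P(Aᵢ)
  1/5×32/93 = 32/465
  3/20×13/93 = 13/620
  3/50×16/31 = 24/775
Sum = 1123/9300

P(defect) = 1123/9300 ≈ 12.08%


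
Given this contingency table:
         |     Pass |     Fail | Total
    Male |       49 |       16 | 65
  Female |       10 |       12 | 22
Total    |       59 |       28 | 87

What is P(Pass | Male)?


P(Pass | Male) = 49/(49+16) = 49/65

P(Pass|Male) = 49/65 ≈ 75.38%


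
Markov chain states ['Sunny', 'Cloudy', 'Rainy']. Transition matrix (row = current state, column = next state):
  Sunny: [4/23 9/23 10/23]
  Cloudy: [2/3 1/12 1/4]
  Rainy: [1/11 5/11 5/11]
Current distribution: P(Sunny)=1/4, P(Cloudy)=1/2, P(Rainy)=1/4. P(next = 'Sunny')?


P(next=Sunny) = Σᵢ P(now=i)×P(i→Sunny)
= 1/4×4/23 + 1/2×2/3 + 1/4×1/11
= 1/23 + 1/3 + 1/44 = 1213/3036

P = 1213/3036 ≈ 0.3995


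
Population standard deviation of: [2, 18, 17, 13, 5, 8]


Mean = 63/6 = 21/2
  (2-21/2)²=289/4
  (18-21/2)²=225/4
  (17-21/2)²=169/4
  (13-21/2)²=25/4
  (5-21/2)²=121/4
  (8-21/2)²=25/4
Σ(x-μ)² = 427/2
σ² = (427/2)/6 = 427/12

σ = √(427/12) ≈ 5.9652


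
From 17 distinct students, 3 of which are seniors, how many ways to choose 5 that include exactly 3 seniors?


Choose 3 of the 3 seniors and 2 of the other 14 students:
C(3,3)×C(14,2) = 1×91 = 91

91


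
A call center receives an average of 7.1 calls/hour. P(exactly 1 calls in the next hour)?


Poisson(λ=7.1): P(X=1) = e^(-λ)×λ^k/k!
= e^(-7.1) × 7.1^1 / 1!
≈ 0.0008251049233 × 7.1 / 1 ≈ 0.005858

P(X=1) ≈ 0.005858 ≈ 0.59%


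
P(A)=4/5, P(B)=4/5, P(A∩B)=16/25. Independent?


P(A)×P(B) = 16/25
P(A∩B) = 16/25
Equal ✓ → Independent

Yes, independent


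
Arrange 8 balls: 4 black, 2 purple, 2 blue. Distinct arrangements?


8!/(4!×2!×2!) = 420

420


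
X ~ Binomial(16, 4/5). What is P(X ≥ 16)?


P(X ≥ 16) = Σ P(X=i) for i=16..16
P(X=16) = 4294967296/152587890625
Sum = 4294967296/152587890625

P(X ≥ 16) = 4294967296/152587890625 ≈ 2.81%


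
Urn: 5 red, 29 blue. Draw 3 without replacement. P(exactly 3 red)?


Hypergeometric: C(5,3)×C(29,0)/C(34,3)
= 10×1/5984 = 5/2992

P(X=3) = 5/2992 ≈ 0.17%


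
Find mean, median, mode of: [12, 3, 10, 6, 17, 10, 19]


Sorted: [3, 6, 10, 10, 12, 17, 19]
Mean = 77/7 = 11
Median = 10
Freq: {12: 1, 3: 1, 10: 2, 6: 1, 17: 1, 19: 1}
Mode: [10]

Mean=11, Median=10, Mode=10


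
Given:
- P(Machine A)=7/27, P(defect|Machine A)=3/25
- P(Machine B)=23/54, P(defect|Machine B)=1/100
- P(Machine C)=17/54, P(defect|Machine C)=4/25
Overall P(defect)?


P(B) = Σ P(B|Aᵢ)×P(Aᵢ)
  3/25×7/27 = 7/225
  1/100×23/54 = 23/5400
  4/25×17/54 = 34/675
Sum = 463/5400

P(defect) = 463/5400 ≈ 8.57%


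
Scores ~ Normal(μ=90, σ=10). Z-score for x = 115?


z = (x - μ)/σ = (115 - 90)/10 = 2.5

z = 2.5


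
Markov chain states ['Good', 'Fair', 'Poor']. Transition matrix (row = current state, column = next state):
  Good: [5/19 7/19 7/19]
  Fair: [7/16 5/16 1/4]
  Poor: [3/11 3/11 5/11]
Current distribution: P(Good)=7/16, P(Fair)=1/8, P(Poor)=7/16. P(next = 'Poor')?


P(next=Poor) = Σᵢ P(now=i)×P(i→Poor)
= 7/16×7/19 + 1/8×1/4 + 7/16×5/11
= 49/304 + 1/32 + 35/176 = 2617/6688

P = 2617/6688 ≈ 0.3913


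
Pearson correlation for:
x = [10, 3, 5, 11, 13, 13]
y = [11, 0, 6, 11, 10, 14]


n=6, Σx=55, Σy=52, Σxy=573, Σx²=593, Σy²=574
r = (6×573 - 55×52)/√((6×593 - 55²)(6×574 - 52²))
= 578/√(533×740) = 578/√394420 ≈ 578/628.0287 ≈ 0.9203

r ≈ 0.9203


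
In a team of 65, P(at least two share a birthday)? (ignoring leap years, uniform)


P(all different) = Π(365-i)/365 for i=0..64
= 0.002317
P(match) = 1 - 0.002317 = 0.997683

P ≈ 0.9977 ≈ 99.77%


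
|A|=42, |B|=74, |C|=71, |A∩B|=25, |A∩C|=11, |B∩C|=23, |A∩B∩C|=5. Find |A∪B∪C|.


|A∪B∪C| = 42+74+71-25-11-23+5 = 133

|A∪B∪C| = 133


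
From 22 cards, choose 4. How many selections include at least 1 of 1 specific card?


Complement: C(22,4) - C(21,4) = 7315 - 5985 = 1330

1330


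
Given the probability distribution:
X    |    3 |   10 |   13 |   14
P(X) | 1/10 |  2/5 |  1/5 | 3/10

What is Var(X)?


E[X] = 111/10
E[X²] = 267/2
Var(X) = E[X²] - (E[X])² = 267/2 - 12321/100 = 1029/100

Var(X) = 1029/100 ≈ 10.2900


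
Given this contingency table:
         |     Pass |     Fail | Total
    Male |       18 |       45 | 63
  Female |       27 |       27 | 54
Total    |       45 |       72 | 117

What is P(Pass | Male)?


P(Pass | Male) = 18/(18+45) = 18/63 = 2/7

P(Pass|Male) = 2/7 ≈ 28.57%


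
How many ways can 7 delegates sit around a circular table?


Circular arrangements of 7 distinct objects: fix one position to break rotational symmetry.
(n-1)! = 6! = 720

720


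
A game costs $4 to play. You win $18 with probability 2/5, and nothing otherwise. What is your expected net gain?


E[gain] = (18-4)×2/5 + (-4)×3/5
= 28/5 - 12/5 = 16/5

Expected net gain = $16/5 ≈ $3.20


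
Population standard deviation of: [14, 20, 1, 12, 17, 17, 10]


Mean = 91/7 = 13
  (14-13)²=1
  (20-13)²=49
  (1-13)²=144
  (12-13)²=1
  (17-13)²=16
  (17-13)²=16
  (10-13)²=9
Σ(x-μ)² = 236
σ² = 236/7

σ = √(236/7) ≈ 5.8064


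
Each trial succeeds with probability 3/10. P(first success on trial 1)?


Geometric: P(X=1) = (1-p)^(k-1)×p = (7/10)^0×3/10 = 3/10

P(X=1) = 3/10 ≈ 30.00%


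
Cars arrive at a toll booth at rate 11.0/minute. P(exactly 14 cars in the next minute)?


Poisson(λ=11.0): P(X=14) = e^(-λ)×λ^k/k!
= e^(-11.0) × 11.0^14 / 14!
≈ 1.670170079e-05 × 3.79749833583e+14 / 87178291200 ≈ 0.072753

P(X=14) ≈ 0.072753 ≈ 7.28%


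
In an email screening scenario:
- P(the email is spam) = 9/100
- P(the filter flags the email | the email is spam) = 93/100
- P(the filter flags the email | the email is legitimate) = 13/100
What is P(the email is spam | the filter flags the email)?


Using Bayes' theorem:
P(A|B) = P(B|A)·P(A) / P(B)

P(the filter flags the email) = 93/100 × 9/100 + 13/100 × 91/100
= 837/10000 + 1183/10000 = 101/500

P(the email is spam|the filter flags the email) = (837/10000) / (101/500) = 837/2020

P(the email is spam|the filter flags the email) = 837/2020 ≈ 41.44%


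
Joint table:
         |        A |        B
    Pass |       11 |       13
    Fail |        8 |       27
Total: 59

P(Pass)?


P(Pass) = (11+13)/59 = 24/59

P(Pass) = 24/59 ≈ 40.68%


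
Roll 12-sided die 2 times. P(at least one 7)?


P(no 7)^2 = (11/12)^2 = 121/144
P(≥1) = 1 - 121/144 = 23/144

P = 23/144 ≈ 15.97%


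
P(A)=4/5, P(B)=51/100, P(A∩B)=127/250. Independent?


P(A)×P(B) = 51/125
P(A∩B) = 127/250
Not equal → NOT independent

No, not independent


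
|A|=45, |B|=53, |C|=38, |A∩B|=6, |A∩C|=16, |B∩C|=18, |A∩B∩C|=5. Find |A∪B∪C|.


|A∪B∪C| = 45+53+38-6-16-18+5 = 101

|A∪B∪C| = 101


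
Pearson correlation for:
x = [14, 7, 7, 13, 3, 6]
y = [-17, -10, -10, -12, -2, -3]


n=6, Σx=50, Σy=-54, Σxy=-558, Σx²=508, Σy²=646
r = (6×(-558) - 50×(-54))/√((6×508 - 50²)(6×646 - (-54)²))
= -648/√(548×960) = -648/√526080 ≈ -648/725.3137 ≈ -0.8934

r ≈ -0.8934


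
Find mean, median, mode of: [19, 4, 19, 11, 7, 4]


Sorted: [4, 4, 7, 11, 19, 19]
Mean = 64/6 = 32/3
Median = 9
Freq: {19: 2, 4: 2, 11: 1, 7: 1}
Mode: [4, 19]

Mean=32/3, Median=9, Mode=[4, 19]


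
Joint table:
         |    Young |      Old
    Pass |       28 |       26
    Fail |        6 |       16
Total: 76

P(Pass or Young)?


P(Pass∨Young) = P(Pass) + P(Young) - P(Pass∧Young)
= (54 + 34 - 28)/76 = 60/76 = 15/19

P = 15/19 ≈ 78.95%


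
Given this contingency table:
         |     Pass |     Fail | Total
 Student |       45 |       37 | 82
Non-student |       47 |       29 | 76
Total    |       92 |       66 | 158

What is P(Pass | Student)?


P(Pass | Student) = 45/(45+37) = 45/82

P(Pass|Student) = 45/82 ≈ 54.88%


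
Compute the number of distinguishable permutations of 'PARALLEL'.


Letters: 8, freq: {'P': 1, 'A': 2, 'R': 1, 'L': 3, 'E': 1}
8!/(1!×2!×1!×3!×1!) = 40320/12 = 3360

3360


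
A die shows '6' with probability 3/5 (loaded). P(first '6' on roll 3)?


Geometric: P(X=3) = (1-p)^(k-1)×p = (2/5)^2×3/5 = 12/125

P(X=3) = 12/125 ≈ 9.60%


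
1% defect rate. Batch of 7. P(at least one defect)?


P(all good) = (99/100)^7 = 93206534790699/100000000000000
P(≥1 defect) = 6793465209301/100000000000000

P = 6793465209301/100000000000000 ≈ 6.79%


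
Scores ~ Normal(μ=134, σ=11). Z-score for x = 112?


z = (x - μ)/σ = (112 - 134)/11 = -2.0

z = -2.0


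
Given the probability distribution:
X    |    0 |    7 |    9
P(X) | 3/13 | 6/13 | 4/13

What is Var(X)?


E[X] = 6
E[X²] = 618/13
Var(X) = E[X²] - (E[X])² = 618/13 - 36 = 150/13

Var(X) = 150/13 ≈ 11.5385


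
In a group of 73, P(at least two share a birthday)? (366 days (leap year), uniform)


P(all different) = Π(366-i)/366 for i=0..72
= 0.000449
P(match) = 1 - 0.000449 = 0.999551

P ≈ 0.9996 ≈ 99.96%


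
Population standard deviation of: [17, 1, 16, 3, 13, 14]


Mean = 64/6 = 32/3
  (17-32/3)²=361/9
  (1-32/3)²=841/9
  (16-32/3)²=256/9
  (3-32/3)²=529/9
  (13-32/3)²=49/9
  (14-32/3)²=100/9
Σ(x-μ)² = 712/3
σ² = (712/3)/6 = 356/9

σ = √(356/9) ≈ 6.2893


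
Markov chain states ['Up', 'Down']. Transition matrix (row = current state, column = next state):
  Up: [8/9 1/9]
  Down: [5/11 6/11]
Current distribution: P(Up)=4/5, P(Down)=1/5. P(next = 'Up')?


P(next=Up) = Σᵢ P(now=i)×P(i→Up)
= 4/5×8/9 + 1/5×5/11
= 32/45 + 1/11 = 397/495

P = 397/495 ≈ 0.8020


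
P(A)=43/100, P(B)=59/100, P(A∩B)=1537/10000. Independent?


P(A)×P(B) = 2537/10000
P(A∩B) = 1537/10000
Not equal → NOT independent

No, not independent


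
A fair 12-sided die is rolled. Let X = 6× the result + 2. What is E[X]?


E[die] = (1+12)/2 = 13/2
E[X] = 6×13/2 + 2 = 41

E[X] = 41


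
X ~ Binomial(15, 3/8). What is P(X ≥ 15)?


P(X ≥ 15) = Σ P(X=i) for i=15..15
P(X=15) = 14348907/35184372088832
Sum = 14348907/35184372088832

P(X ≥ 15) = 14348907/35184372088832 ≈ 0.00%


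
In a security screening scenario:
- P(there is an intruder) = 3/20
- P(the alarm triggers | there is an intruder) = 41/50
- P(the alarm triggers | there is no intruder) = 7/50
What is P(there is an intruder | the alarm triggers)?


Using Bayes' theorem:
P(A|B) = P(B|A)·P(A) / P(B)

P(the alarm triggers) = 41/50 × 3/20 + 7/50 × 17/20
= 123/1000 + 119/1000 = 121/500

P(there is an intruder|the alarm triggers) = (123/1000) / (121/500) = 123/242

P(there is an intruder|the alarm triggers) = 123/242 ≈ 50.83%


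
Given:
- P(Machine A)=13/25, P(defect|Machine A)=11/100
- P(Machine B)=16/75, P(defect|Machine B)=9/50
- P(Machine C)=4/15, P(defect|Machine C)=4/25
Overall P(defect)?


P(B) = Σ P(B|Aᵢ)×P(Aᵢ)
  11/100×13/25 = 143/2500
  9/50×16/75 = 24/625
  4/25×4/15 = 16/375
Sum = 1037/7500

P(defect) = 1037/7500 ≈ 13.83%


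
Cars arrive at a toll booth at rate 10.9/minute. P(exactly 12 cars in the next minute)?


Poisson(λ=10.9): P(X=12) = e^(-λ)×λ^k/k!
= e^(-10.9) × 10.9^12 / 12!
≈ 1.8458234e-05 × 2.81266478178e+12 / 479001600 ≈ 0.108385

P(X=12) ≈ 0.108385 ≈ 10.84%


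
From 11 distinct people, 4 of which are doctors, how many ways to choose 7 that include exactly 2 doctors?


Choose 2 of the 4 doctors and 5 of the other 7 people:
C(4,2)×C(7,5) = 6×21 = 126

126


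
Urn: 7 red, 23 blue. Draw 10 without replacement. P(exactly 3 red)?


Hypergeometric: C(7,3)×C(23,7)/C(30,10)
= 35×245157/30045015 = 323/1131

P(X=3) = 323/1131 ≈ 28.56%


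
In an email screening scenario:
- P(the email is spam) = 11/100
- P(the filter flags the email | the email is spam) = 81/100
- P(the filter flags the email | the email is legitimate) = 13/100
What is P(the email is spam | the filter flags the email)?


Using Bayes' theorem:
P(A|B) = P(B|A)·P(A) / P(B)

P(the filter flags the email) = 81/100 × 11/100 + 13/100 × 89/100
= 891/10000 + 1157/10000 = 128/625

P(the email is spam|the filter flags the email) = (891/10000) / (128/625) = 891/2048

P(the email is spam|the filter flags the email) = 891/2048 ≈ 43.51%


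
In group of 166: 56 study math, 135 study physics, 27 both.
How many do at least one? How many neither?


|A∪B| = 56+135-27 = 164
Neither = 166-164 = 2

At least one: 164; Neither: 2


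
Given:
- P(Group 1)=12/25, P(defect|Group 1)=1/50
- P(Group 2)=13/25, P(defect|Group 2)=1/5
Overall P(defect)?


P(B) = Σ P(B|Aᵢ)×P(Aᵢ)
  1/50×12/25 = 6/625
  1/5×13/25 = 13/125
Sum = 71/625

P(defect) = 71/625 ≈ 11.36%


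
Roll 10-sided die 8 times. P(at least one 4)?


P(no 4)^8 = (9/10)^8 = 43046721/100000000
P(≥1) = 1 - 43046721/100000000 = 56953279/100000000

P = 56953279/100000000 ≈ 56.95%


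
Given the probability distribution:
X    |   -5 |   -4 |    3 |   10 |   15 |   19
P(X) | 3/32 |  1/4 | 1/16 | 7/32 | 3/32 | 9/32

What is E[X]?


E[X] = Σ x·P(X=x)
= (-5)×(3/32) + (-4)×(1/4) + (3)×(1/16) + (10)×(7/32) + (15)×(3/32) + (19)×(9/32)
= 245/32

E[X] = 245/32


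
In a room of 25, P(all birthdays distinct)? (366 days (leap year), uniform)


P(all different) = Π(366-i)/366 for i=0..24
= (366/366)×(365/366)×...×(342/366)
= 0.432316

P ≈ 0.4323 ≈ 43.23%


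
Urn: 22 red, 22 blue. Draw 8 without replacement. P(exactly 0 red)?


Hypergeometric: C(22,0)×C(22,8)/C(44,8)
= 1×319770/177232627 = 1530/848003

P(X=0) = 1530/848003 ≈ 0.18%


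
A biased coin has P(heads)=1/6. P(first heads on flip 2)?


Geometric: P(X=2) = (1-p)^(k-1)×p = (5/6)^1×1/6 = 5/36

P(X=2) = 5/36 ≈ 13.89%


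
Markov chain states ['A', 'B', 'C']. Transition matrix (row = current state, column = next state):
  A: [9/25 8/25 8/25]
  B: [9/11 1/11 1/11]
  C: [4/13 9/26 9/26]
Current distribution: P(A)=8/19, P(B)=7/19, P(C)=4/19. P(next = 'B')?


P(next=B) = Σᵢ P(now=i)×P(i→B)
= 8/19×8/25 + 7/19×1/11 + 4/19×9/26
= 64/475 + 7/209 + 18/247 = 16377/67925

P = 16377/67925 ≈ 0.2411


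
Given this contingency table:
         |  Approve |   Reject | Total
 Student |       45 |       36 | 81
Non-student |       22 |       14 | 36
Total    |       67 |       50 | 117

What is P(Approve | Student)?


P(Approve | Student) = 45/(45+36) = 45/81 = 5/9

P(Approve|Student) = 5/9 ≈ 55.56%


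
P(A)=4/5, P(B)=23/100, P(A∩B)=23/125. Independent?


P(A)×P(B) = 23/125
P(A∩B) = 23/125
Equal ✓ → Independent

Yes, independent


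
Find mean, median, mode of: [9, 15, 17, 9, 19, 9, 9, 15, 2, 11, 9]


Sorted: [2, 9, 9, 9, 9, 9, 11, 15, 15, 17, 19]
Mean = 124/11
Median = 9
Freq: {9: 5, 15: 2, 17: 1, 19: 1, 2: 1, 11: 1}
Mode: [9]

Mean=124/11, Median=9, Mode=9


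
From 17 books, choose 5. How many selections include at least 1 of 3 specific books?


Complement: C(17,5) - C(14,5) = 6188 - 2002 = 4186

4186


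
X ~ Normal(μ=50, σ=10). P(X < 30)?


z = (30-50)/10 = -2.0
P(Z < -2.0) = 0.0228

P(X < 30) ≈ 0.0228


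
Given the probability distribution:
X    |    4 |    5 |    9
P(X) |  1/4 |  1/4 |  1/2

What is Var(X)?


E[X] = 27/4
E[X²] = 203/4
Var(X) = E[X²] - (E[X])² = 203/4 - 729/16 = 83/16

Var(X) = 83/16 ≈ 5.1875


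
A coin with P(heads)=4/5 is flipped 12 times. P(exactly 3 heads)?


Binomial: P(X=3) = C(12,3)×p^3×(1-p)^9
= 220 × 64/125 × 1/1953125 = 2816/48828125

P(X=3) = 2816/48828125 ≈ 0.01%


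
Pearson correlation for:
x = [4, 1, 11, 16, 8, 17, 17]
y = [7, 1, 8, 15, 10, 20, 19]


n=7, Σx=74, Σy=80, Σxy=1100, Σx²=1036, Σy²=1200
r = (7×1100 - 74×80)/√((7×1036 - 74²)(7×1200 - 80²))
= 1780/√(1776×2000) = 1780/√3552000 ≈ 1780/1884.6750 ≈ 0.9445

r ≈ 0.9445


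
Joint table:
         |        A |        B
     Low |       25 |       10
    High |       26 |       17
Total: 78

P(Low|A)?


P(Low|A) = 25/(25+26) = 25/51

P = 25/51 ≈ 49.02%


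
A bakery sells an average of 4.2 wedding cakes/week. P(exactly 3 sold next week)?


Poisson(λ=4.2): P(X=3) = e^(-λ)×λ^k/k!
= e^(-4.2) × 4.2^3 / 3!
≈ 0.01499557682 × 74.088 / 6 ≈ 0.185165

P(X=3) ≈ 0.185165 ≈ 18.52%


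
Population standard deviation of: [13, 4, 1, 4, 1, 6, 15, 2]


Mean = 46/8 = 23/4
  (13-23/4)²=841/16
  (4-23/4)²=49/16
  (1-23/4)²=361/16
  (4-23/4)²=49/16
  (1-23/4)²=361/16
  (6-23/4)²=1/16
  (15-23/4)²=1369/16
  (2-23/4)²=225/16
Σ(x-μ)² = 407/2
σ² = (407/2)/8 = 407/16

σ = √(407/16) ≈ 5.0436


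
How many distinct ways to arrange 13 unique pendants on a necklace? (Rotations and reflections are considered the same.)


Free circular arrangements: rotations and reflections both identified.
(n-1)!/2 = 12!/2 = 479001600/2 = 239500800

239500800


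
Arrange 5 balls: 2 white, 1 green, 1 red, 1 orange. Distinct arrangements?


5!/(2!×1!×1!×1!) = 60

60


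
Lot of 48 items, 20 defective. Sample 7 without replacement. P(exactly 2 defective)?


Hypergeometric: C(20,2)×C(28,5)/C(48,7)
= 190×98280/73629072 = 129675/511313

P(X=2) = 129675/511313 ≈ 25.36%


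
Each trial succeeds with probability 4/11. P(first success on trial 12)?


Geometric: P(X=12) = (1-p)^(k-1)×p = (7/11)^11×4/11 = 7909306972/3138428376721

P(X=12) = 7909306972/3138428376721 ≈ 0.25%


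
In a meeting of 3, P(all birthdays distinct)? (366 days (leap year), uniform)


P(all different) = Π(366-i)/366 for i=0..2
= (366/366)×(365/366)×...×(364/366)
= 0.991818

P ≈ 0.9918 ≈ 99.18%


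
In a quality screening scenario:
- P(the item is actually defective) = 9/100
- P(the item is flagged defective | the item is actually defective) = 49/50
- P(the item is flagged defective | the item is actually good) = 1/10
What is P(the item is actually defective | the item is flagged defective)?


Using Bayes' theorem:
P(A|B) = P(B|A)·P(A) / P(B)

P(the item is flagged defective) = 49/50 × 9/100 + 1/10 × 91/100
= 441/5000 + 91/1000 = 112/625

P(the item is actually defective|the item is flagged defective) = (441/5000) / (112/625) = 63/128

P(the item is actually defective|the item is flagged defective) = 63/128 ≈ 49.22%


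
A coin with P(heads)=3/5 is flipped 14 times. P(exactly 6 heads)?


Binomial: P(X=6) = C(14,6)×p^6×(1-p)^8
= 3003 × 729/15625 × 256/390625 = 560431872/6103515625

P(X=6) = 560431872/6103515625 ≈ 9.18%


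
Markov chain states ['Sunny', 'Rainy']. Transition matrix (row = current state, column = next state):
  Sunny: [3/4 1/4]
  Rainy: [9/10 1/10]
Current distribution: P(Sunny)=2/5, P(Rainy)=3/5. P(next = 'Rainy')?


P(next=Rainy) = Σᵢ P(now=i)×P(i→Rainy)
= 2/5×1/4 + 3/5×1/10
= 1/10 + 3/50 = 4/25

P = 4/25 ≈ 0.1600


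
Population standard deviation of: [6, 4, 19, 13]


Mean = 42/4 = 21/2
  (6-21/2)²=81/4
  (4-21/2)²=169/4
  (19-21/2)²=289/4
  (13-21/2)²=25/4
Σ(x-μ)² = 141
σ² = 141/4

σ = √(141/4) ≈ 5.9372


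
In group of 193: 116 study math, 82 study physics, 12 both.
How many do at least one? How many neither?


|A∪B| = 116+82-12 = 186
Neither = 193-186 = 7

At least one: 186; Neither: 7


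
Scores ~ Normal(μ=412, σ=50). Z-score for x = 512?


z = (x - μ)/σ = (512 - 412)/50 = 2.0

z = 2.0


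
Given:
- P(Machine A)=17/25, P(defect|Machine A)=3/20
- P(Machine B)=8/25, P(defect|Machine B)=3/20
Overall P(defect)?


P(B) = Σ P(B|Aᵢ)×P(Aᵢ)
  3/20×17/25 = 51/500
  3/20×8/25 = 6/125
Sum = 3/20

P(defect) = 3/20 ≈ 15.00%


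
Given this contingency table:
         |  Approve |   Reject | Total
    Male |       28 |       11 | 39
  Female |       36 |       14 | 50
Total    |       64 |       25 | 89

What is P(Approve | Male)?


P(Approve | Male) = 28/(28+11) = 28/39

P(Approve|Male) = 28/39 ≈ 71.79%


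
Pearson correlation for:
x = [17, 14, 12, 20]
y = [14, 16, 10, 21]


n=4, Σx=63, Σy=61, Σxy=1002, Σx²=1029, Σy²=993
r = (4×1002 - 63×61)/√((4×1029 - 63²)(4×993 - 61²))
= 165/√(147×251) = 165/√36897 ≈ 165/192.0859 ≈ 0.8590

r ≈ 0.8590


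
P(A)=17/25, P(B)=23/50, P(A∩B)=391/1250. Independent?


P(A)×P(B) = 391/1250
P(A∩B) = 391/1250
Equal ✓ → Independent

Yes, independent


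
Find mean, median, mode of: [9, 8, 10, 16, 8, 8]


Sorted: [8, 8, 8, 9, 10, 16]
Mean = 59/6
Median = 17/2
Freq: {9: 1, 8: 3, 10: 1, 16: 1}
Mode: [8]

Mean=59/6, Median=17/2, Mode=8


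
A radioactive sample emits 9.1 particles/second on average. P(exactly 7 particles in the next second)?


Poisson(λ=9.1): P(X=7) = e^(-λ)×λ^k/k!
= e^(-9.1) × 9.1^7 / 7!
≈ 0.0001116658085 × 5167610.19357 / 5040 ≈ 0.114493

P(X=7) ≈ 0.114493 ≈ 11.45%


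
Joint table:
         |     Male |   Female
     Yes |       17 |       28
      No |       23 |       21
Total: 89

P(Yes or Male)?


P(Yes∨Male) = P(Yes) + P(Male) - P(Yes∧Male)
= (45 + 40 - 17)/89 = 68/89

P = 68/89 ≈ 76.40%


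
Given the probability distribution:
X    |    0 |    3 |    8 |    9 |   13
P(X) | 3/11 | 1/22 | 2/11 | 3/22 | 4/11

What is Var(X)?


E[X] = 83/11
E[X²] = 930/11
Var(X) = E[X²] - (E[X])² = 930/11 - 6889/121 = 3341/121

Var(X) = 3341/121 ≈ 27.6116


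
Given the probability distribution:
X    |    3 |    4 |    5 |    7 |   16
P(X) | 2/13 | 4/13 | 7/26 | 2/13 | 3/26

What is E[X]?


E[X] = Σ x·P(X=x)
= (3)×(2/13) + (4)×(4/13) + (5)×(7/26) + (7)×(2/13) + (16)×(3/26)
= 155/26

E[X] = 155/26


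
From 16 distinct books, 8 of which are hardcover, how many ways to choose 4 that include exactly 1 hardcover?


Choose 1 of the 8 hardcovers and 3 of the other 8 books:
C(8,1)×C(8,3) = 8×56 = 448

448


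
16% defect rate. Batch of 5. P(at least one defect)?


P(all good) = (21/25)^5 = 4084101/9765625
P(≥1 defect) = 5681524/9765625

P = 5681524/9765625 ≈ 58.18%


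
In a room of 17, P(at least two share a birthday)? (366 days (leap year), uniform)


P(all different) = Π(366-i)/366 for i=0..16
= 0.685712
P(match) = 1 - 0.685712 = 0.314288

P ≈ 0.3143 ≈ 31.43%


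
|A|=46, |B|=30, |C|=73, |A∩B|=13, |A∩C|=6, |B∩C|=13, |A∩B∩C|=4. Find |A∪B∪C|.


|A∪B∪C| = 46+30+73-13-6-13+4 = 121

|A∪B∪C| = 121


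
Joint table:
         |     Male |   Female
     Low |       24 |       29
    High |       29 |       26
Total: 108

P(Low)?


P(Low) = (24+29)/108 = 53/108

P(Low) = 53/108 ≈ 49.07%


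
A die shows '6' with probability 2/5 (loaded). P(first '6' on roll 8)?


Geometric: P(X=8) = (1-p)^(k-1)×p = (3/5)^7×2/5 = 4374/390625

P(X=8) = 4374/390625 ≈ 1.12%


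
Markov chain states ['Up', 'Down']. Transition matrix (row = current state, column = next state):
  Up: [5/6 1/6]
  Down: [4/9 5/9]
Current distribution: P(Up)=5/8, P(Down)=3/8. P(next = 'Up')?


P(next=Up) = Σᵢ P(now=i)×P(i→Up)
= 5/8×5/6 + 3/8×4/9
= 25/48 + 1/6 = 11/16

P = 11/16 ≈ 0.6875


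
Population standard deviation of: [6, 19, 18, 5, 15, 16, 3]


Mean = 82/7
  (6-82/7)²=1600/49
  (19-82/7)²=2601/49
  (18-82/7)²=1936/49
  (5-82/7)²=2209/49
  (15-82/7)²=529/49
  (16-82/7)²=900/49
  (3-82/7)²=3721/49
Σ(x-μ)² = 1928/7
σ² = (1928/7)/7 = 1928/49

σ = √(1928/49) ≈ 6.2727


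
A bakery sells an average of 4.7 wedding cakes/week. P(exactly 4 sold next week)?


Poisson(λ=4.7): P(X=4) = e^(-λ)×λ^k/k!
= e^(-4.7) × 4.7^4 / 4!
≈ 0.009095277102 × 487.9681 / 24 ≈ 0.184925

P(X=4) ≈ 0.184925 ≈ 18.49%


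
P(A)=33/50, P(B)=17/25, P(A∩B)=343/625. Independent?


P(A)×P(B) = 561/1250
P(A∩B) = 343/625
Not equal → NOT independent

No, not independent


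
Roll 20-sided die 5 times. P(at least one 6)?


P(no 6)^5 = (19/20)^5 = 2476099/3200000
P(≥1) = 1 - 2476099/3200000 = 723901/3200000

P = 723901/3200000 ≈ 22.62%


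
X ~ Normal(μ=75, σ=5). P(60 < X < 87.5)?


z₁=(60-75)/5=-3.0, z₂=(87.5-75)/5=2.5
P = Φ(2.5) - Φ(-3.0) = 0.993790 - 0.001350 = 0.992440 ≈ 0.9924

P(60 < X < 87.5) ≈ 0.9924


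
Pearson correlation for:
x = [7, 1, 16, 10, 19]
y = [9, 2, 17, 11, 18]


n=5, Σx=53, Σy=57, Σxy=789, Σx²=767, Σy²=819
r = (5×789 - 53×57)/√((5×767 - 53²)(5×819 - 57²))
= 924/√(1026×846) = 924/√867996 ≈ 924/931.6630 ≈ 0.9918

r ≈ 0.9918


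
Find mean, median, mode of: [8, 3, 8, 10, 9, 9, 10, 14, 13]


Sorted: [3, 8, 8, 9, 9, 10, 10, 13, 14]
Mean = 84/9 = 28/3
Median = 9
Freq: {8: 2, 3: 1, 10: 2, 9: 2, 14: 1, 13: 1}
Mode: [8, 9, 10]

Mean=28/3, Median=9, Mode=[8, 9, 10]


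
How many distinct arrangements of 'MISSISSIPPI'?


Letters: 11, freq: {'M': 1, 'I': 4, 'S': 4, 'P': 2}
11!/(1!×4!×4!×2!) = 39916800/1152 = 34650

34650


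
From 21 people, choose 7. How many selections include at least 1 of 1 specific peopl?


Complement: C(21,7) - C(20,7) = 116280 - 77520 = 38760

38760


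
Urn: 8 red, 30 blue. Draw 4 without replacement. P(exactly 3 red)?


Hypergeometric: C(8,3)×C(30,1)/C(38,4)
= 56×30/73815 = 16/703

P(X=3) = 16/703 ≈ 2.28%


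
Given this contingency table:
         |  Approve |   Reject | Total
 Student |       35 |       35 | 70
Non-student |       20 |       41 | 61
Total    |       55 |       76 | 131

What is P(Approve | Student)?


P(Approve | Student) = 35/(35+35) = 35/70 = 1/2

P(Approve|Student) = 1/2 ≈ 50.00%


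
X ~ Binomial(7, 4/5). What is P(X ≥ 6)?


P(X ≥ 6) = Σ P(X=i) for i=6..7
P(X=6) = 28672/78125
P(X=7) = 16384/78125
Sum = 45056/78125

P(X ≥ 6) = 45056/78125 ≈ 57.67%


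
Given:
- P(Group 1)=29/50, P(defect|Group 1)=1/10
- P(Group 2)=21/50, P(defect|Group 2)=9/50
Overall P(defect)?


P(B) = Σ P(B|Aᵢ)×P(Aᵢ)
  1/10×29/50 = 29/500
  9/50×21/50 = 189/2500
Sum = 167/1250

P(defect) = 167/1250 ≈ 13.36%


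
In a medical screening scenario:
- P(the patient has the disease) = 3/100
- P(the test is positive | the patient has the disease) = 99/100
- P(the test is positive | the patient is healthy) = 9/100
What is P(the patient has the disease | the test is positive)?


Using Bayes' theorem:
P(A|B) = P(B|A)·P(A) / P(B)

P(the test is positive) = 99/100 × 3/100 + 9/100 × 97/100
= 297/10000 + 873/10000 = 117/1000

P(the patient has the disease|the test is positive) = (297/10000) / (117/1000) = 33/130

P(the patient has the disease|the test is positive) = 33/130 ≈ 25.38%


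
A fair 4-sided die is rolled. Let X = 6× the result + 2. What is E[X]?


E[die] = (1+4)/2 = 5/2
E[X] = 6×5/2 + 2 = 17

E[X] = 17


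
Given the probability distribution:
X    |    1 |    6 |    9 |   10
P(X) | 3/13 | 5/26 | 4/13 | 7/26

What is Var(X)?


E[X] = 89/13
E[X²] = 59
Var(X) = E[X²] - (E[X])² = 59 - 7921/169 = 2050/169

Var(X) = 2050/169 ≈ 12.1302


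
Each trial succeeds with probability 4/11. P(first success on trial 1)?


Geometric: P(X=1) = (1-p)^(k-1)×p = (7/11)^0×4/11 = 4/11

P(X=1) = 4/11 ≈ 36.36%


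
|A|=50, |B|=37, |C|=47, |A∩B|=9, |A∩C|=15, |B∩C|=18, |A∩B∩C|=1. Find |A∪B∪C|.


|A∪B∪C| = 50+37+47-9-15-18+1 = 93

|A∪B∪C| = 93


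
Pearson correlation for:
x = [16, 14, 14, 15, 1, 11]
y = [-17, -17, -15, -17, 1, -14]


n=6, Σx=71, Σy=-79, Σxy=-1128, Σx²=995, Σy²=1289
r = (6×(-1128) - 71×(-79))/√((6×995 - 71²)(6×1289 - (-79)²))
= -1159/√(929×1493) = -1159/√1386997 ≈ -1159/1177.7084 ≈ -0.9841

r ≈ -0.9841


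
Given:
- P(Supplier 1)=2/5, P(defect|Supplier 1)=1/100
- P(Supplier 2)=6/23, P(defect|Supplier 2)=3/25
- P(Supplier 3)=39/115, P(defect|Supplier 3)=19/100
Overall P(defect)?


P(B) = Σ P(B|Aᵢ)×P(Aᵢ)
  1/100×2/5 = 1/250
  3/25×6/23 = 18/575
  19/100×39/115 = 741/11500
Sum = 1147/11500

P(defect) = 1147/11500 ≈ 9.97%


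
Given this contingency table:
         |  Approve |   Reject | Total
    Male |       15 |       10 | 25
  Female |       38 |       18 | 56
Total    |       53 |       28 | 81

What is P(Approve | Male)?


P(Approve | Male) = 15/(15+10) = 15/25 = 3/5

P(Approve|Male) = 3/5 ≈ 60.00%


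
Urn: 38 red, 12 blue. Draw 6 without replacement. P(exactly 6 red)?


Hypergeometric: C(38,6)×C(12,0)/C(50,6)
= 2760681×1/15890700 = 131461/756700

P(X=6) = 131461/756700 ≈ 17.37%


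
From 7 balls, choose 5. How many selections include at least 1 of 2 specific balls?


Complement: C(7,5) - C(5,5) = 21 - 1 = 20

20


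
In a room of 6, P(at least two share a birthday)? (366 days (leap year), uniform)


P(all different) = Π(366-i)/366 for i=0..5
= 0.959646
P(match) = 1 - 0.959646 = 0.040354

P ≈ 0.0404 ≈ 4.04%


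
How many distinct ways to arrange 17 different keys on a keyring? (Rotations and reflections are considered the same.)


Free circular arrangements: rotations and reflections both identified.
(n-1)!/2 = 16!/2 = 20922789888000/2 = 10461394944000

10461394944000


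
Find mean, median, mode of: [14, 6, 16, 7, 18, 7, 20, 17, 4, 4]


Sorted: [4, 4, 6, 7, 7, 14, 16, 17, 18, 20]
Mean = 113/10
Median = 21/2
Freq: {14: 1, 6: 1, 16: 1, 7: 2, 18: 1, 20: 1, 17: 1, 4: 2}
Mode: [4, 7]

Mean=113/10, Median=21/2, Mode=[4, 7]


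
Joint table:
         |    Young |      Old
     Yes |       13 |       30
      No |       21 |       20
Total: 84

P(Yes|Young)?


P(Yes|Young) = 13/(13+21) = 13/34

P = 13/34 ≈ 38.24%


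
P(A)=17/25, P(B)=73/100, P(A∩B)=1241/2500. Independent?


P(A)×P(B) = 1241/2500
P(A∩B) = 1241/2500
Equal ✓ → Independent

Yes, independent


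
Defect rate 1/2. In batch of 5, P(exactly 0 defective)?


Binomial: P(X=0) = C(5,0)×p^0×(1-p)^5
= 1 × 1 × 1/32 = 1/32

P(X=0) = 1/32 ≈ 3.12%


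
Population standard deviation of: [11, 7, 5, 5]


Mean = 28/4 = 7
  (11-7)²=16
  (7-7)²=0
  (5-7)²=4
  (5-7)²=4
Σ(x-μ)² = 24
σ² = 24/4 = 6

σ = √(6) ≈ 2.4495


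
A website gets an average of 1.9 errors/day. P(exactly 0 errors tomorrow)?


Poisson(λ=1.9): P(X=0) = e^(-λ)×λ^k/k!
= e^(-1.9) × 1.9^0 / 0!
≈ 0.1495686192 × 1 / 1 ≈ 0.149569

P(X=0) ≈ 0.149569 ≈ 14.96%


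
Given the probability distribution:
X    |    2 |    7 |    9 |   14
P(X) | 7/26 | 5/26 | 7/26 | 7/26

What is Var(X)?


E[X] = 105/13
E[X²] = 1106/13
Var(X) = E[X²] - (E[X])² = 1106/13 - 11025/169 = 3353/169

Var(X) = 3353/169 ≈ 19.8402


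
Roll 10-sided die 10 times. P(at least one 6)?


P(no 6)^10 = (9/10)^10 = 3486784401/10000000000
P(≥1) = 1 - 3486784401/10000000000 = 6513215599/10000000000

P = 6513215599/10000000000 ≈ 65.13%


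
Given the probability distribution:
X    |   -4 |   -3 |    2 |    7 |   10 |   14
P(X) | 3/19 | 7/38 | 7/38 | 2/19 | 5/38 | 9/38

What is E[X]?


E[X] = Σ x·P(X=x)
= (-4)×(3/19) + (-3)×(7/38) + (2)×(7/38) + (7)×(2/19) + (10)×(5/38) + (14)×(9/38)
= 173/38

E[X] = 173/38


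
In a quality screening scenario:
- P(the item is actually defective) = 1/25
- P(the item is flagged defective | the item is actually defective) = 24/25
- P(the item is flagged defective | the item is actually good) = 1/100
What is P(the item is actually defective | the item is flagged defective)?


Using Bayes' theorem:
P(A|B) = P(B|A)·P(A) / P(B)

P(the item is flagged defective) = 24/25 × 1/25 + 1/100 × 24/25
= 24/625 + 6/625 = 6/125

P(the item is actually defective|the item is flagged defective) = (24/625) / (6/125) = 4/5

P(the item is actually defective|the item is flagged defective) = 4/5 ≈ 80.00%
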